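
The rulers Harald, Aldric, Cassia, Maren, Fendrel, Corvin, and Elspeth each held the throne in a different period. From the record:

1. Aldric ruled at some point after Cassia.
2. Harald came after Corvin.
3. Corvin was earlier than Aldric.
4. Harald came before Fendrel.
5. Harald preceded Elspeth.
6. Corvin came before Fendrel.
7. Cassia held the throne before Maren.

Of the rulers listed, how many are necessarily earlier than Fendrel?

Directly stated before Fendrel: Corvin and Harald.
No chain forces Elspeth (or any of the others) ahead of Fendrel.
That's Corvin and Harald — 2 in all.

2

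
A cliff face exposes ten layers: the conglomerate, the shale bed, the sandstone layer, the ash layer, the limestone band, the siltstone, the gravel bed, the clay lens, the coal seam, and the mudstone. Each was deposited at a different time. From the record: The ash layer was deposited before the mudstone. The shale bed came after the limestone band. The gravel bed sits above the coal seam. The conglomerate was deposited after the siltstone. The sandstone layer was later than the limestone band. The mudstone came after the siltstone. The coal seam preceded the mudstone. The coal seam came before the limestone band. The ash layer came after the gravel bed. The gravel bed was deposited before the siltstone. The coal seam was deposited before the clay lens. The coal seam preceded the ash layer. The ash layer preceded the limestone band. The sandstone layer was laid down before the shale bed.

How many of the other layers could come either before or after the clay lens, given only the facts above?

8

Forced before the clay lens: the coal seam.
That leaves the ash layer, the conglomerate, the gravel bed, the limestone band, the mudstone, the sandstone layer, the shale bed, and the siltstone with no forced order relative to the clay lens — 8.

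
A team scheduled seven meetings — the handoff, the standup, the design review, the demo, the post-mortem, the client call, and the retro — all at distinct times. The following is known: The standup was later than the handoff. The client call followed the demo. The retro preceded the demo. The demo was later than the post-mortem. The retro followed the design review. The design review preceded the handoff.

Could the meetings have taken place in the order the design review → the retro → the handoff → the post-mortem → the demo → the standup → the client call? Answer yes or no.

Check each stated constraint against the proposed order — e.g. the handoff is ahead of the standup; the retro is ahead of the demo. Every pair is in the required order; nothing is violated.

yes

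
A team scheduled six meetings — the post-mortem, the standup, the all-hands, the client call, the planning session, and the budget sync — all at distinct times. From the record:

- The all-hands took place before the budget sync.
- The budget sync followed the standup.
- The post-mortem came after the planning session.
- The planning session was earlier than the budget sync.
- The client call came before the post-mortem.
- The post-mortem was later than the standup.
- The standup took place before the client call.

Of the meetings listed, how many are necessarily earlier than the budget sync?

Directly stated before the budget sync: the all-hands, the planning session, and the standup.
No chain forces the client call (or any of the others) ahead of the budget sync.
That's the all-hands, the planning session, and the standup — 3 in all.

3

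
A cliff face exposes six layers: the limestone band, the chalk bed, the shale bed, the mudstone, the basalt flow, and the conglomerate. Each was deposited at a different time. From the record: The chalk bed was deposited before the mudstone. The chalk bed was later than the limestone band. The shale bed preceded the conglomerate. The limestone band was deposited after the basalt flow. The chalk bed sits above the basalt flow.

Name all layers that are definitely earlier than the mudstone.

Directly stated before the mudstone: the chalk bed.
The basalt flow reaches the mudstone via the basalt flow → the chalk bed → the mudstone.
The limestone band reaches the mudstone via the limestone band → the chalk bed → the mudstone.
No chain forces the shale bed (or any of the others) ahead of the mudstone.

the basalt flow, the chalk bed, the limestone band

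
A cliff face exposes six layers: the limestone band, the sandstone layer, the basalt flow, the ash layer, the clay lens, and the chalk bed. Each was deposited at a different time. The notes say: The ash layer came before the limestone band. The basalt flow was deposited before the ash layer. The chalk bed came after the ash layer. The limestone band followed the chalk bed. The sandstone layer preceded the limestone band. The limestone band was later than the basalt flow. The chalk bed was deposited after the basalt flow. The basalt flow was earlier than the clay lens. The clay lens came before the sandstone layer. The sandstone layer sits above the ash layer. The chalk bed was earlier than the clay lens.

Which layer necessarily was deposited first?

The basalt flow has a chain of constraints placing it before every other layer, so the basalt flow must be first.

the basalt flow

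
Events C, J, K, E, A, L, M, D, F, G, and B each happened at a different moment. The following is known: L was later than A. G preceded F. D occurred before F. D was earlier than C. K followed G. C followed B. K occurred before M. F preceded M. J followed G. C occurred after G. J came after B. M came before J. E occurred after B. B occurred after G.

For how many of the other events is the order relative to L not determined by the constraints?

Forced before L: A.
That leaves B, C, D, E, F, G, J, K, and M with no forced order relative to L — 9.

9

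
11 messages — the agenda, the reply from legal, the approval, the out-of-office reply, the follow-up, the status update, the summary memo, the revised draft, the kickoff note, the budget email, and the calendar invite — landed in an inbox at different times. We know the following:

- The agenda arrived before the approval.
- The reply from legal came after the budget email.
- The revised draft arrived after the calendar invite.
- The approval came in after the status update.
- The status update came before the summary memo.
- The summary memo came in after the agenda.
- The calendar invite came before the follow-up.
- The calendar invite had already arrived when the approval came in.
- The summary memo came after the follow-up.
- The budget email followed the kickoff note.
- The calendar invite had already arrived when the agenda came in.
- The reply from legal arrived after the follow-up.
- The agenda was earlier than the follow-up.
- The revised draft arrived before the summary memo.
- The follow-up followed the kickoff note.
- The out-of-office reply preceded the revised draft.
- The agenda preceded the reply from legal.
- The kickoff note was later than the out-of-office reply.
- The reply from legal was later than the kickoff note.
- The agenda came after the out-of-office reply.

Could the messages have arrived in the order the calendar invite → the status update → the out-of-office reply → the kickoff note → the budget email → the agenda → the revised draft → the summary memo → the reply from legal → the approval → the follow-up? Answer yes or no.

The constraints require the follow-up before the summary memo, but in the proposed sequence the summary memo appears ahead of the follow-up. That one violation is enough.

no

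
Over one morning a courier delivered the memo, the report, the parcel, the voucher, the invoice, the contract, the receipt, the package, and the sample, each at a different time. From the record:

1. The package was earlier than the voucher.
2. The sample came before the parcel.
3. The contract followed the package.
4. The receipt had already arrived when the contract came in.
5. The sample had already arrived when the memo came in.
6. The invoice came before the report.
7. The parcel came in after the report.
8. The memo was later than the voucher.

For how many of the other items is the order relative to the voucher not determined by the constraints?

Forced before the voucher: the package; forced after the voucher: the memo.
That leaves the contract, the invoice, the parcel, the receipt, the report, and the sample with no forced order relative to the voucher — 6.

6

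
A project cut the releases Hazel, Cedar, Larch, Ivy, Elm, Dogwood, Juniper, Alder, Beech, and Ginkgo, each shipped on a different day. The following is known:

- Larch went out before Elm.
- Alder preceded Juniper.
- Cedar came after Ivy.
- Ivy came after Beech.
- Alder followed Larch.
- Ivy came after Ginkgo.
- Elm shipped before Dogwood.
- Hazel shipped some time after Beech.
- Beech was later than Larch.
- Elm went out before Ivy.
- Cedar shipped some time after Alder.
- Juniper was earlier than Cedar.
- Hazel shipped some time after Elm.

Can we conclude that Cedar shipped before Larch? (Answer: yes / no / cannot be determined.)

no

Tracing the constraints gives Larch → Alder → Cedar, so Larch must come before Cedar.
That means Cedar cannot be before Larch.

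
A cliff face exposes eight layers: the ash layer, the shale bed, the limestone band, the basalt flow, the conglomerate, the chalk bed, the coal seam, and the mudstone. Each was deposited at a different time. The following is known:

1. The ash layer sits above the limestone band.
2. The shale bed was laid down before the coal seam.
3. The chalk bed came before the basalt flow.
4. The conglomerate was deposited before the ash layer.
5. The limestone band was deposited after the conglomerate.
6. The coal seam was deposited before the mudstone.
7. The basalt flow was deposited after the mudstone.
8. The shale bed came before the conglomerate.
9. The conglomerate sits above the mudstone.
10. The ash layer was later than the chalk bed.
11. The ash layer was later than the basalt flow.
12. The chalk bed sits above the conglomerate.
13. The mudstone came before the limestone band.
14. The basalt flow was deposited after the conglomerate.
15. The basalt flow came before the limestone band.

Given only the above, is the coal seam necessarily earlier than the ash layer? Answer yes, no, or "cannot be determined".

Chain the constraints: the coal seam → the mudstone → the limestone band → the ash layer. Each link is directly stated, so the coal seam comes before the ash layer.

yes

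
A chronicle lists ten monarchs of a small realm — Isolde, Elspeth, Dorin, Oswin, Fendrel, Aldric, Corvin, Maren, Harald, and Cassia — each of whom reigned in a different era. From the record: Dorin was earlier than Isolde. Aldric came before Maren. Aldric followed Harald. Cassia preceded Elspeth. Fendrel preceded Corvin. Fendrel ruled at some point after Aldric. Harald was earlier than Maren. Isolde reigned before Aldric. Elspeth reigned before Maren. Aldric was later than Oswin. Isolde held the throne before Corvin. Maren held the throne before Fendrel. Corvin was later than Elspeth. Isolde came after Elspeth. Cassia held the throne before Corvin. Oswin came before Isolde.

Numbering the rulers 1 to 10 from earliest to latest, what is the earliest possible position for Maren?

8

Aldric, Cassia, Dorin, Elspeth, Harald, Isolde, and Oswin must all come before Maren — 7 forced predecessors.
Nothing else is forced ahead of Maren, so their earliest slot is position 7 + 1 = 8.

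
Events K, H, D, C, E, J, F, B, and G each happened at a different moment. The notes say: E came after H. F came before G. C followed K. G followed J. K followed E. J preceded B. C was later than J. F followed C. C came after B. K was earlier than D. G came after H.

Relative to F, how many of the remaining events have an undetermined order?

1

Forced before F: B, C, E, H, J, and K; forced after F: G.
That leaves D with no forced order relative to F — 1.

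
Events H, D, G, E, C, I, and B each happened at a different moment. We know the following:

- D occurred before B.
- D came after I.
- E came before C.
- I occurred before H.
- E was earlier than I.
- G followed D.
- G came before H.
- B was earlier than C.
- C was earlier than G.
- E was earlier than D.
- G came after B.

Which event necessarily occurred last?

H

Every other event has a chain of constraints placing it before H, so H is last.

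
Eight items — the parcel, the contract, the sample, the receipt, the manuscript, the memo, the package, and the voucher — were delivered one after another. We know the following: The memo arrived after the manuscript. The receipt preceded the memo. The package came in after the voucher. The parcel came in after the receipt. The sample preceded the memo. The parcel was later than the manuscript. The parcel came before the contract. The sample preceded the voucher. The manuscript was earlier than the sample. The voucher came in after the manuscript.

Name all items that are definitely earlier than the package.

the manuscript, the sample, the voucher

Directly stated before the package: the voucher.
The manuscript reaches the package via the manuscript → the voucher → the package.
The sample reaches the package via the sample → the voucher → the package.
No chain forces the memo (or any of the others) ahead of the package.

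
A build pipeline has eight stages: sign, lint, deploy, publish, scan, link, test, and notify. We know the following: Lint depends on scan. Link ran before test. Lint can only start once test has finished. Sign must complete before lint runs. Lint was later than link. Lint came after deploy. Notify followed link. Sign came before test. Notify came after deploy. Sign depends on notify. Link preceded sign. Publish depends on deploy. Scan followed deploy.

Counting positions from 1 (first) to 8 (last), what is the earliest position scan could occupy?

2

Deploy must come before scan — 1 forced predecessor.
Nothing else is forced ahead of scan, so its earliest slot is position 1 + 1 = 2.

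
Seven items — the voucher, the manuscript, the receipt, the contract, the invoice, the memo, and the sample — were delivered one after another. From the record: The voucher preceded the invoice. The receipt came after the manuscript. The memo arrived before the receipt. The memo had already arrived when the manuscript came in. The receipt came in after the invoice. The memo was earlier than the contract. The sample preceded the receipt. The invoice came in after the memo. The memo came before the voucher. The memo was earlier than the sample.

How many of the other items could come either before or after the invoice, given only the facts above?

Forced before the invoice: the memo and the voucher; forced after the invoice: the receipt.
That leaves the contract, the manuscript, and the sample with no forced order relative to the invoice — 3.

3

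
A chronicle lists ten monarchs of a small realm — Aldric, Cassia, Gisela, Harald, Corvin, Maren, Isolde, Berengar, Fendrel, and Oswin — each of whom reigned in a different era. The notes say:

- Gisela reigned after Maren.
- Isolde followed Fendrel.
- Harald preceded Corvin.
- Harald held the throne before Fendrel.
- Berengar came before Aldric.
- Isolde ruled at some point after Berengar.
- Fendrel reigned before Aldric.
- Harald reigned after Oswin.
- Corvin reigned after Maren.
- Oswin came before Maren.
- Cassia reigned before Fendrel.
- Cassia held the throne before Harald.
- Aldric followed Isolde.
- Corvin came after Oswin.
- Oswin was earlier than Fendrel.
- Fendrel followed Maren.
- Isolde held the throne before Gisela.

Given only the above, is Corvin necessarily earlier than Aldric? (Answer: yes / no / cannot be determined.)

cannot be determined

No chain of stated constraints runs from Corvin to Aldric, and none runs from Aldric to Corvin either.
So the relative order of Corvin and Aldric is not fixed by the given facts.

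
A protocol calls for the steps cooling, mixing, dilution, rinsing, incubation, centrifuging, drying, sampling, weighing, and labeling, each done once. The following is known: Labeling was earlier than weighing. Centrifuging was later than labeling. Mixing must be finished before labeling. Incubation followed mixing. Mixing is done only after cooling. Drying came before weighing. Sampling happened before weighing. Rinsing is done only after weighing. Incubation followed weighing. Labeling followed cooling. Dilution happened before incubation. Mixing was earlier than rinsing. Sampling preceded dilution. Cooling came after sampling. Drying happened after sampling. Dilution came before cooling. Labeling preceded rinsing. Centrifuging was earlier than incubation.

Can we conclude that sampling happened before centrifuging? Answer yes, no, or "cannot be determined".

Chain the constraints: sampling → cooling → labeling → centrifuging. Each link is directly stated, so sampling comes before centrifuging.

yes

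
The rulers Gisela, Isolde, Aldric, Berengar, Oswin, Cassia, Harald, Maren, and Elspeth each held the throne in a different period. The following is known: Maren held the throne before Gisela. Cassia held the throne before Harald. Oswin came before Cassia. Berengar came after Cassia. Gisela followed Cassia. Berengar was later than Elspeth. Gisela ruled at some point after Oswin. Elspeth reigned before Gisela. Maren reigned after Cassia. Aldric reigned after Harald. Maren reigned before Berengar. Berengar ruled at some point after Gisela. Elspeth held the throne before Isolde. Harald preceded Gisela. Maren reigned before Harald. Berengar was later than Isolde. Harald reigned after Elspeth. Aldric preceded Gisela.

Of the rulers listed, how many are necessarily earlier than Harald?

Directly stated before Harald: Cassia, Elspeth, and Maren.
Oswin reaches Harald via Oswin → Cassia → Harald.
No chain forces Gisela (or any of the others) ahead of Harald.
That's Cassia, Elspeth, Maren, and Oswin — 4 in all.

4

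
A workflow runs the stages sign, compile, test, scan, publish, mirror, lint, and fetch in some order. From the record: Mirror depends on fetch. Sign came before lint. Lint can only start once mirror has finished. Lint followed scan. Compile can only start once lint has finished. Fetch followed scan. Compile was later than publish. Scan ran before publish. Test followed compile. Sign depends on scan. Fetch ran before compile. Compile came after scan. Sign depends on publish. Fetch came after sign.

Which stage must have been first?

Scan has a chain of constraints placing it before every other stage, so scan must be first.

scan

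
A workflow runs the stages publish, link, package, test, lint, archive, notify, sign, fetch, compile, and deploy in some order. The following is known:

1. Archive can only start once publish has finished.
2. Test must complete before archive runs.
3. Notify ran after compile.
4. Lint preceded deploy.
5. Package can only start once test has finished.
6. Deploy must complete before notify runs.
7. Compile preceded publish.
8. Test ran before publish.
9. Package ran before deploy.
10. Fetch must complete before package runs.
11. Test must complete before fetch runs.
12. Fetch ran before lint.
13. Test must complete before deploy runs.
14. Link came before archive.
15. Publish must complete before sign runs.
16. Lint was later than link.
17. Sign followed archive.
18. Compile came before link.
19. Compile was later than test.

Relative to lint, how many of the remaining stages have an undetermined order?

Forced before lint: compile, fetch, link, and test; forced after lint: deploy and notify.
That leaves archive, package, publish, and sign with no forced order relative to lint — 4.

4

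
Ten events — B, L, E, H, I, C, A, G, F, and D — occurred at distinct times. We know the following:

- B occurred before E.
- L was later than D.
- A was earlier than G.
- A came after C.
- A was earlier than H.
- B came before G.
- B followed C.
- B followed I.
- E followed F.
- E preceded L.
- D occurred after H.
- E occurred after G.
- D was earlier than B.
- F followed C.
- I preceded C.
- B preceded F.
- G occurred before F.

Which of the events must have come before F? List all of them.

Directly stated before F: B, C, and G.
A reaches F via A → G → F.
D reaches F via D → B → F.
H reaches F via H → D → B → F.
Likewise I reaches F by chaining the stated constraints.

A, B, C, D, G, H, I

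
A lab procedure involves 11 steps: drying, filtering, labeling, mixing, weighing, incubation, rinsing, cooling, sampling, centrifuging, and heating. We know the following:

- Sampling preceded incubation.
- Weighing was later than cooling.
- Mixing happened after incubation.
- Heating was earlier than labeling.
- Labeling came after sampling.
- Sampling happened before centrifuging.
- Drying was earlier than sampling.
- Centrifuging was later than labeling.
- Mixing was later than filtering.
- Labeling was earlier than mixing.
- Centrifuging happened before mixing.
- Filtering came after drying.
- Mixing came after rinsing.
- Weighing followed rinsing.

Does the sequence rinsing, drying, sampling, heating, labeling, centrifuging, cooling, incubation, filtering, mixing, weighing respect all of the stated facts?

Check each stated constraint against the proposed order — e.g. rinsing is ahead of mixing; rinsing is ahead of weighing. Every pair is in the required order; nothing is violated.

yes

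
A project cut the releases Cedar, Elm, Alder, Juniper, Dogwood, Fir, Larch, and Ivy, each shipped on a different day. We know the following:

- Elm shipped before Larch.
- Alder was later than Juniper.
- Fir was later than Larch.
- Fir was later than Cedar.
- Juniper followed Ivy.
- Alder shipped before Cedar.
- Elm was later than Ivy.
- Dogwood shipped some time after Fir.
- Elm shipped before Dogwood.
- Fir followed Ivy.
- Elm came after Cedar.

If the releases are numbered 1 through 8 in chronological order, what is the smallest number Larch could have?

6

Alder, Cedar, Elm, Ivy, and Juniper must all come before Larch — 5 forced predecessors.
Nothing else is forced ahead of Larch, so its earliest slot is position 5 + 1 = 6.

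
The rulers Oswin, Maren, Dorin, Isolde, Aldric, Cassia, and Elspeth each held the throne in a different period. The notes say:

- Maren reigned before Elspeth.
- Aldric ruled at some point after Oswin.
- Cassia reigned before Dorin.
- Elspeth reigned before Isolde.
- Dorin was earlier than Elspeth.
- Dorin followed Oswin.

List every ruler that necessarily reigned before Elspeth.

Cassia, Dorin, Maren, Oswin

Directly stated before Elspeth: Dorin and Maren.
Cassia reaches Elspeth via Cassia → Dorin → Elspeth.
Oswin reaches Elspeth via Oswin → Dorin → Elspeth.
No chain forces Aldric (or any of the others) ahead of Elspeth.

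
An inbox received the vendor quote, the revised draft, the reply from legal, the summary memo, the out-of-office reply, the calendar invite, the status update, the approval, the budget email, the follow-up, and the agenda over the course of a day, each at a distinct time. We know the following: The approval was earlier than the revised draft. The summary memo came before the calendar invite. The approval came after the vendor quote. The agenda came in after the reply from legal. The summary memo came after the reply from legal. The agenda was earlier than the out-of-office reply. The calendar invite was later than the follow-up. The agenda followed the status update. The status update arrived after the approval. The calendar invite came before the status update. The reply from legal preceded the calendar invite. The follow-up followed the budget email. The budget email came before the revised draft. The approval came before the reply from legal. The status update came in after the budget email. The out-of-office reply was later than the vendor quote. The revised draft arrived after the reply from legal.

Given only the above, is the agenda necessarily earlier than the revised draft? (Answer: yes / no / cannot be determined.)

cannot be determined

No chain of stated constraints runs from the agenda to the revised draft, and none runs from the revised draft to the agenda either.
So the relative order of the agenda and the revised draft is not fixed by the given facts.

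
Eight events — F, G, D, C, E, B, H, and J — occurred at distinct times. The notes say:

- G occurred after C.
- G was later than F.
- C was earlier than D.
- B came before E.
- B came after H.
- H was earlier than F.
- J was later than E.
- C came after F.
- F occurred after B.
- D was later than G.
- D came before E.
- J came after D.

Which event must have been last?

J

Every other event has a chain of constraints placing it before J, so J is last.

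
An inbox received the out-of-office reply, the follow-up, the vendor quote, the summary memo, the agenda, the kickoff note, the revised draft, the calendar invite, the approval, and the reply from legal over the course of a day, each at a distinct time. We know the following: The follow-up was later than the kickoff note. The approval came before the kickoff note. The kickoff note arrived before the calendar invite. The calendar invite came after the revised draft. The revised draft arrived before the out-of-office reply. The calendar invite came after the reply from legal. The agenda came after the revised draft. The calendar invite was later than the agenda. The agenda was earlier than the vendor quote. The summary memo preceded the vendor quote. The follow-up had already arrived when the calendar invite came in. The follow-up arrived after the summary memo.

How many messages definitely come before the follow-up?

3

Directly stated before the follow-up: the kickoff note and the summary memo.
The approval reaches the follow-up via the approval → the kickoff note → the follow-up.
No chain forces the revised draft (or any of the others) ahead of the follow-up.
That's the approval, the kickoff note, and the summary memo — 3 in all.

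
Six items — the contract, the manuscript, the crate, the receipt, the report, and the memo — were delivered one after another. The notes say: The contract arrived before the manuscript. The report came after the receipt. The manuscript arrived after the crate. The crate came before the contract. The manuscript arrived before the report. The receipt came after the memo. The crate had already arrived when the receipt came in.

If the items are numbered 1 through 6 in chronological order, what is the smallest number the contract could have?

2

The crate must come before the contract — 1 forced predecessor.
Nothing else is forced ahead of the contract, so its earliest slot is position 1 + 1 = 2.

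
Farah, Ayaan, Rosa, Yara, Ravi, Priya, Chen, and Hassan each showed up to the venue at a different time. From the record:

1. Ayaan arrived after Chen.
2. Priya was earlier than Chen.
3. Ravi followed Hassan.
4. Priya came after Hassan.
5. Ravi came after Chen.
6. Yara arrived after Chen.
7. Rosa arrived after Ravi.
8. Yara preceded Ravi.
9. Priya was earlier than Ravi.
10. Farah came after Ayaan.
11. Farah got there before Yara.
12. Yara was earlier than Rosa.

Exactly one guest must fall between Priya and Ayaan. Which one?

Tracing the constraints gives Priya → Chen → Ayaan, so Chen sits after Priya and before Ayaan.
No other guest is forced both after Priya and before Ayaan.

Chen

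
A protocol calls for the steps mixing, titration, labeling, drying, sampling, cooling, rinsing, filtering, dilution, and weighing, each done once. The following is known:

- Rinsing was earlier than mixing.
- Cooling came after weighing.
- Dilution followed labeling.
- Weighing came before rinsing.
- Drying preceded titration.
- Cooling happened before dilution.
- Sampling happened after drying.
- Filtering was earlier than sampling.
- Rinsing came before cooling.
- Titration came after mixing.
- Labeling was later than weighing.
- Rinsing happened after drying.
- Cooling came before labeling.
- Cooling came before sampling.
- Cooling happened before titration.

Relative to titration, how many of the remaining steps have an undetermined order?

Forced before titration: cooling, drying, mixing, rinsing, and weighing.
That leaves dilution, filtering, labeling, and sampling with no forced order relative to titration — 4.

4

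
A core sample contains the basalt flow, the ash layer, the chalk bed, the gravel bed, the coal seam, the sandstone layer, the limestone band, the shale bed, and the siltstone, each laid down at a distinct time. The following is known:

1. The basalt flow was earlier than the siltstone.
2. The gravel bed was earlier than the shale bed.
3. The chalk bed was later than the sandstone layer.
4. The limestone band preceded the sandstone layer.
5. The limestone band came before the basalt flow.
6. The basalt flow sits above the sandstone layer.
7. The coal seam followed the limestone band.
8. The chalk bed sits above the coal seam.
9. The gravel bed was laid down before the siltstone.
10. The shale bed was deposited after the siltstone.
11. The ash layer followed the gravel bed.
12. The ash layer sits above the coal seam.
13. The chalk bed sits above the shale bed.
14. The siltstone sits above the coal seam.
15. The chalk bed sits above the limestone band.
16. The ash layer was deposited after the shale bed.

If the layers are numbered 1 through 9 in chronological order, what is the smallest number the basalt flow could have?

3

The limestone band and the sandstone layer must both come before the basalt flow — 2 forced predecessors.
Nothing else is forced ahead of the basalt flow, so its earliest slot is position 2 + 1 = 3.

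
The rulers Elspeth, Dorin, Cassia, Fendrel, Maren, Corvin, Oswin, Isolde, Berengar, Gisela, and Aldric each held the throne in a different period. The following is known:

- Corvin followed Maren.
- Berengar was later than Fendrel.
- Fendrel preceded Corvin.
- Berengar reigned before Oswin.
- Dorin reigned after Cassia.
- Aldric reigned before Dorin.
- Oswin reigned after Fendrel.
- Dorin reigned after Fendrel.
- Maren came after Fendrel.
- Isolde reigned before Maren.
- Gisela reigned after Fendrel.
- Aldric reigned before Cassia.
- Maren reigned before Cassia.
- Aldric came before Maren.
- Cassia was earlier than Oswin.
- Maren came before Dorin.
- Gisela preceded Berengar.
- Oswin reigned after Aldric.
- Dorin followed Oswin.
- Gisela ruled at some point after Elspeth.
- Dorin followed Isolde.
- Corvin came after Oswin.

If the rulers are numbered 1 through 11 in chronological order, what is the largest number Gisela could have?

7

Gisela must come before Berengar, Corvin, Dorin, and Oswin — 4 rulers forced after them.
Everything else can be placed before Gisela in some valid order, so Gisela can sit as late as position 11 − 4 = 7.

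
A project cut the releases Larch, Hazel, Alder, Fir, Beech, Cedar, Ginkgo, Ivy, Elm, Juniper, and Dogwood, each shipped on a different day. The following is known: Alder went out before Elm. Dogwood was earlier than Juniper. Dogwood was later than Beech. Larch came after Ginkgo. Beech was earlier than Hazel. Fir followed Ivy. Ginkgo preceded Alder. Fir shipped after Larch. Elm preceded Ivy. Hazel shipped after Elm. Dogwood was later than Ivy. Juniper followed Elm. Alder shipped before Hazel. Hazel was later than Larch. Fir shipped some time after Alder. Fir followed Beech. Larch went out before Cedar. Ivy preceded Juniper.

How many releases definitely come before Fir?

Directly stated before Fir: Alder, Beech, Ivy, and Larch.
Elm reaches Fir via Elm → Ivy → Fir.
Ginkgo reaches Fir via Ginkgo → Larch → Fir.
That's Alder, Beech, Elm, Ginkgo, Ivy, and Larch — 6 in all.

6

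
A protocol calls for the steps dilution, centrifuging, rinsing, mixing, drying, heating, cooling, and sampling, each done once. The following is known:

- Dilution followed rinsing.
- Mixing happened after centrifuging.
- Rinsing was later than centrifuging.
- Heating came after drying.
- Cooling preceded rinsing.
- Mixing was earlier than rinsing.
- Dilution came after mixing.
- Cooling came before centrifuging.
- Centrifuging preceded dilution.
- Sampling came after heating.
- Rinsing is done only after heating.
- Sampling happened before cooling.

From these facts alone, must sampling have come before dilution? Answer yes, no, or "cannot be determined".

yes

Chain the constraints: sampling → cooling → rinsing → dilution. Each link is directly stated, so sampling comes before dilution.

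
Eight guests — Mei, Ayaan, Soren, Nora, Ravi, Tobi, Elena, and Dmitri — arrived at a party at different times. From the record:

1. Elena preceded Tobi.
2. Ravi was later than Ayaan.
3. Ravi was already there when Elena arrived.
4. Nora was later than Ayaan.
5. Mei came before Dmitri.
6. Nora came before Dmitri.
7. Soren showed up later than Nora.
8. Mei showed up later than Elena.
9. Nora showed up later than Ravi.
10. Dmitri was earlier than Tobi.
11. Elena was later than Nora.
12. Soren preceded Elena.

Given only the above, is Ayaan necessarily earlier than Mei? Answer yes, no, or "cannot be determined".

yes

Chain the constraints: Ayaan → Ravi → Elena → Mei. Each link is directly stated, so Ayaan comes before Mei.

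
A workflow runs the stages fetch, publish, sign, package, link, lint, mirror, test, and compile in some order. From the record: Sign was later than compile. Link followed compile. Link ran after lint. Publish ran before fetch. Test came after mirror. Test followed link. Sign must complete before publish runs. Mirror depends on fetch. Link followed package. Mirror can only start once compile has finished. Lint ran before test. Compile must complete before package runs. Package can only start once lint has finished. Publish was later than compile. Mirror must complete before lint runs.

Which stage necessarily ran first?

Compile has a chain of constraints placing it before every other stage, so compile must be first.

compile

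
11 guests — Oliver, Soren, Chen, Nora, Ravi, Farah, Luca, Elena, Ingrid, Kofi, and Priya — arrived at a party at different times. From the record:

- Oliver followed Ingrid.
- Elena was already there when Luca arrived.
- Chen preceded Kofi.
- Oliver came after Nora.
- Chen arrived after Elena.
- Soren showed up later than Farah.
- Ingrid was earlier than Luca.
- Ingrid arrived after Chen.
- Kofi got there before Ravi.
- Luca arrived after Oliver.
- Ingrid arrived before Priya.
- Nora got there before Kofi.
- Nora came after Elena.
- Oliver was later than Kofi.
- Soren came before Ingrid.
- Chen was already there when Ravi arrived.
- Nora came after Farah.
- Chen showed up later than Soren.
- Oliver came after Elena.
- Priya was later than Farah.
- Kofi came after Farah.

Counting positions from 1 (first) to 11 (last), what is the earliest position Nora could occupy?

3

Elena and Farah must both come before Nora — 2 forced predecessors.
Nothing else is forced ahead of Nora, so their earliest slot is position 2 + 1 = 3.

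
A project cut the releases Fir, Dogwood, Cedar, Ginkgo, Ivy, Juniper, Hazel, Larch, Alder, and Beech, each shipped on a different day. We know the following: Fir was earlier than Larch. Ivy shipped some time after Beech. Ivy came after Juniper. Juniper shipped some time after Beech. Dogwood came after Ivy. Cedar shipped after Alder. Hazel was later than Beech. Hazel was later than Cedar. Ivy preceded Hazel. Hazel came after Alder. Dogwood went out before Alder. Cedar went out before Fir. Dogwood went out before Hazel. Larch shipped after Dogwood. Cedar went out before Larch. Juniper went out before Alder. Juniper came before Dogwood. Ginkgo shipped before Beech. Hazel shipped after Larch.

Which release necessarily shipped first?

Ginkgo has a chain of constraints placing it before every other release, so Ginkgo must be first.

Ginkgo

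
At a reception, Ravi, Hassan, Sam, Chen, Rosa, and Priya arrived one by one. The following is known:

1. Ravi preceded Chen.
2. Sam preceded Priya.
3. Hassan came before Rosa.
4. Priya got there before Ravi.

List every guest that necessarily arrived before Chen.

Directly stated before Chen: Ravi.
Priya reaches Chen via Priya → Ravi → Chen.
Sam reaches Chen via Sam → Priya → Ravi → Chen.

Priya, Ravi, Sam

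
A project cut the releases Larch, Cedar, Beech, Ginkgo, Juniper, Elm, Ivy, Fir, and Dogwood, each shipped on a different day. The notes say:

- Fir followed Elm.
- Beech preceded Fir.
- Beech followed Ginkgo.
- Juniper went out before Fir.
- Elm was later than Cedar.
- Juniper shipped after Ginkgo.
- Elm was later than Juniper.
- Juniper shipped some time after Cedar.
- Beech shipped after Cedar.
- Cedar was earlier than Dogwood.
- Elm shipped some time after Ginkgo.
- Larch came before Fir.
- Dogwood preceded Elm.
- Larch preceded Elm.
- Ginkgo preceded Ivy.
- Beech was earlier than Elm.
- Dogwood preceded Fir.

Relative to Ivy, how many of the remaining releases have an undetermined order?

Forced before Ivy: Ginkgo.
That leaves Beech, Cedar, Dogwood, Elm, Fir, Juniper, and Larch with no forced order relative to Ivy — 7.

7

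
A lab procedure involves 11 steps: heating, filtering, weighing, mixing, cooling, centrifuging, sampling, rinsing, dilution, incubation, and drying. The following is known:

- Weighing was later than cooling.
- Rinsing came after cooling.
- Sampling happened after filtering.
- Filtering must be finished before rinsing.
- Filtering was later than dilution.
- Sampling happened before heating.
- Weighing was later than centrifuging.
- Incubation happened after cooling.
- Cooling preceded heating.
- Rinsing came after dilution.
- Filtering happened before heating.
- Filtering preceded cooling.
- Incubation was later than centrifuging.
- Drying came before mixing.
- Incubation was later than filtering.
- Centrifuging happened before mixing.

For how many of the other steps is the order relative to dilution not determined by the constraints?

Forced after dilution: cooling, filtering, heating, incubation, rinsing, sampling, and weighing.
That leaves centrifuging, drying, and mixing with no forced order relative to dilution — 3.

3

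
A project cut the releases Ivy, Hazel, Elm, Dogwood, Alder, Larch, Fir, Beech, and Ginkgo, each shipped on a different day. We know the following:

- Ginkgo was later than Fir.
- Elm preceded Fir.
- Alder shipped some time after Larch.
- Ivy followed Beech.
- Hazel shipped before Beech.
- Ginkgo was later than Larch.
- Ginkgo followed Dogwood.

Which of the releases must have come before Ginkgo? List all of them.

Directly stated before Ginkgo: Dogwood, Fir, and Larch.
Elm reaches Ginkgo via Elm → Fir → Ginkgo.
No chain forces Hazel (or any of the others) ahead of Ginkgo.

Dogwood, Elm, Fir, Larch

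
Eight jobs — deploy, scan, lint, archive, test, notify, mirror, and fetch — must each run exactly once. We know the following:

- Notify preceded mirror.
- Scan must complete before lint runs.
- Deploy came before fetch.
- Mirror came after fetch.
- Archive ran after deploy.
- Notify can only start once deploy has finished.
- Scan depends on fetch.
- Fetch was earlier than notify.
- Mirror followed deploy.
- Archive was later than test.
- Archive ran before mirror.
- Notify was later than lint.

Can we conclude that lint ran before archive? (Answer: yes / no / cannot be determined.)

No chain of stated constraints runs from lint to archive, and none runs from archive to lint either.
So the relative order of lint and archive is not fixed by the given facts.

cannot be determined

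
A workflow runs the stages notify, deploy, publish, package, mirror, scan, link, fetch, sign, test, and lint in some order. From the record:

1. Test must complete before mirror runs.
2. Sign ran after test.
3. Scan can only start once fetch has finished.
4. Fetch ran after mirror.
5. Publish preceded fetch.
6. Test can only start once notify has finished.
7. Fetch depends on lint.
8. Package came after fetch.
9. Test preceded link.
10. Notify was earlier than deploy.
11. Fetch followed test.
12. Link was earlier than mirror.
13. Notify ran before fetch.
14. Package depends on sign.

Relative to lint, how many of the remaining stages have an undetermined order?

7

Forced after lint: fetch, package, and scan.
That leaves deploy, link, mirror, notify, publish, sign, and test with no forced order relative to lint — 7.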